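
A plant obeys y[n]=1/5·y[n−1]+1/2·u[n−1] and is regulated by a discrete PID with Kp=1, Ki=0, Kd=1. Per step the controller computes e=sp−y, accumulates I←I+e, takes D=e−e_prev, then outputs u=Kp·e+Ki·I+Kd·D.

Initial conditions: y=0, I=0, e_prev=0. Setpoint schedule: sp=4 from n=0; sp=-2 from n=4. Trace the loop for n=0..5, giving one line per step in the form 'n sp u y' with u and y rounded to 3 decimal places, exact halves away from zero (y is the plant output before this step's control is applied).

(exact arithmetic carried between steps; '≈' marks a value shown rounded to 6 d.p. or computed from one; I and e_prev carry over from the previous line; the table rounds u and y to 3 d.p., halves away from zero)
n=0: y=0, sp=4, e=sp−y=4; I=4, D=e−e_prev=4; u=1·4+0·4+1·4=8; next y=1/5·0+1/2·8=4
n=1: y=4, sp=4, e=sp−y=0; I=4, D=e−e_prev=-4; u=1·0+0·4+1·(-4)=-4; next y=1/5·4+1/2·(-4)=-1.2
n=2: y=-1.2, sp=4, e=sp−y=5.2; I=9.2, D=e−e_prev=5.2; u=1·5.2+0·9.2+1·5.2=10.4; next y=1/5·(-1.2)+1/2·10.4=4.96
n=3: y=4.96, sp=4, e=sp−y=-0.96; I=8.24, D=e−e_prev=-6.16; u=1·(-0.96)+0·8.24+1·(-6.16)=-7.12; next y=1/5·4.96+1/2·(-7.12)=-2.568
n=4: y=-2.568, sp=-2, e=sp−y=0.568; I=8.808, D=e−e_prev=1.528; u=1·0.568+0·8.808+1·1.528=2.096; next y=1/5·(-2.568)+1/2·2.096=0.5344
n=5: y=0.5344, sp=-2, e=sp−y=-2.5344; I=6.2736, D=e−e_prev=-3.1024; u=1·(-2.5344)+0·6.2736+1·(-3.1024)=-5.6368; next y=1/5·0.5344+1/2·(-5.6368)=-2.71152

0 4 8.000 0.000
1 4 -4.000 4.000
2 4 10.400 -1.200
3 4 -7.120 4.960
4 -2 2.096 -2.568
5 -2 -5.637 0.534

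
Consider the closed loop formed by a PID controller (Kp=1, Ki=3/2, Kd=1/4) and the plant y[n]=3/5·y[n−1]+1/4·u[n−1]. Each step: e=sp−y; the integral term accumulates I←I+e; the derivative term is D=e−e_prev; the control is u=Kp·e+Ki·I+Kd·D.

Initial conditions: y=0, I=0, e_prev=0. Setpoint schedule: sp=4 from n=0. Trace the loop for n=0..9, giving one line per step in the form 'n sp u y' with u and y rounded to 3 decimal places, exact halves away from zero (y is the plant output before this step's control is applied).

0 4 11.000 0.000
1 4 8.438 2.750
2 4 8.224 3.759
3 4 7.319 4.312
4 4 6.700 4.417
5 4 6.353 4.325
6 4 6.233 4.183
7 4 6.239 4.068
8 4 6.294 4.001
9 4 6.350 3.974

(exact arithmetic carried between steps; '≈' marks a value shown rounded to 6 d.p. or computed from one; I and e_prev carry over from the previous line; the table rounds u and y to 3 d.p., halves away from zero)
n=0: y=0, sp=4, e=sp−y=4; I=4, D=e−e_prev=4; u=1·4+3/2·4+1/4·4=11; next y=3/5·0+1/4·11=2.75
n=1: y=2.75, sp=4, e=sp−y=1.25; I=5.25, D=e−e_prev=-2.75; u=1·1.25+3/2·5.25+1/4·(-2.75)=8.4375; next y=3/5·2.75+1/4·8.4375=3.759375
n=2: y=3.759375, sp=4, e=sp−y=0.240625; I=5.490625, D=e−e_prev=-1.009375; u=1·0.240625+3/2·5.490625+1/4·(-1.009375)≈8.224219; next y=3/5·3.759375+1/4·8.224219≈4.311680
n=3: y≈4.311680, sp=4, e=sp−y≈-0.311680; I≈5.178945, D=e−e_prev≈-0.552305; u=1·(-0.311680)+3/2·5.178945+1/4·(-0.552305)≈7.318662; next y=3/5·4.311680+1/4·7.318662≈4.416673
n=4: y≈4.416673, sp=4, e=sp−y≈-0.416673; I≈4.762272, D=e−e_prev≈-0.104994; u=1·(-0.416673)+3/2·4.762272+1/4·(-0.104994)≈6.700486; next y=3/5·4.416673+1/4·6.700486≈4.325126
n=5: y≈4.325126, sp=4, e=sp−y≈-0.325126; I≈4.437146, D=e−e_prev≈0.091548; u=1·(-0.325126)+3/2·4.437146+1/4·0.091548≈6.353481; next y=3/5·4.325126+1/4·6.353481≈4.183446
n=6: y≈4.183446, sp=4, e=sp−y≈-0.183446; I≈4.253701, D=e−e_prev≈0.141680; u=1·(-0.183446)+3/2·4.253701+1/4·0.141680≈6.232526; next y=3/5·4.183446+1/4·6.232526≈4.068199
n=7: y≈4.068199, sp=4, e=sp−y≈-0.068199; I≈4.185502, D=e−e_prev≈0.115247; u=1·(-0.068199)+3/2·4.185502+1/4·0.115247≈6.238866; next y=3/5·4.068199+1/4·6.238866≈4.000636
n=8: y≈4.000636, sp=4, e=sp−y≈-0.000636; I≈4.184866, D=e−e_prev≈0.067563; u=1·(-0.000636)+3/2·4.184866+1/4·0.067563≈6.293554; next y=3/5·4.000636+1/4·6.293554≈3.973770
n=9: y≈3.973770, sp=4, e=sp−y≈0.026230; I≈4.211096, D=e−e_prev≈0.026866; u=1·0.026230+3/2·4.211096+1/4·0.026866≈6.349591; next y=3/5·3.973770+1/4·6.349591≈3.971660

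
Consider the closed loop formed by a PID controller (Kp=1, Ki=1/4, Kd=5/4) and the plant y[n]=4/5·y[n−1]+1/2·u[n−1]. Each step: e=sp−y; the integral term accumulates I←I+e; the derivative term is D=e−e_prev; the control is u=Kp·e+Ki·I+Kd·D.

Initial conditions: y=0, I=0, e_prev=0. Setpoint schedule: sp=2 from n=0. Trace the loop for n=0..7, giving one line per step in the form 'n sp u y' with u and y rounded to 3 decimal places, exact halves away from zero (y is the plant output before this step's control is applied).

(exact arithmetic carried between steps; '≈' marks a value shown rounded to 6 d.p. or computed from one; I and e_prev carry over from the previous line; the table rounds u and y to 3 d.p., halves away from zero)
n=0: y=0, sp=2, e=sp−y=2; I=2, D=e−e_prev=2; u=1·2+1/4·2+5/4·2=5; next y=4/5·0+1/2·5=2.5
n=1: y=2.5, sp=2, e=sp−y=-0.5; I=1.5, D=e−e_prev=-2.5; u=1·(-0.5)+1/4·1.5+5/4·(-2.5)=-3.25; next y=4/5·2.5+1/2·(-3.25)=0.375
n=2: y=0.375, sp=2, e=sp−y=1.625; I=3.125, D=e−e_prev=2.125; u=1·1.625+1/4·3.125+5/4·2.125=5.0625; next y=4/5·0.375+1/2·5.0625=2.83125
n=3: y=2.83125, sp=2, e=sp−y=-0.83125; I=2.29375, D=e−e_prev=-2.45625; u=1·(-0.83125)+1/4·2.29375+5/4·(-2.45625)=-3.328125; next y=4/5·2.83125+1/2·(-3.328125)≈0.600938
n=4: y≈0.600938, sp=2, e=sp−y≈1.399063; I≈3.692813, D=e−e_prev≈2.230313; u=1·1.399063+1/4·3.692813+5/4·2.230313≈5.110156; next y=4/5·0.600938+1/2·5.110156≈3.035828
n=5: y≈3.035828, sp=2, e=sp−y≈-1.035828; I≈2.656984, D=e−e_prev≈-2.434891; u=1·(-1.035828)+1/4·2.656984+5/4·(-2.434891)≈-3.415195; next y=4/5·3.035828+1/2·(-3.415195)≈0.721065
n=6: y≈0.721065, sp=2, e=sp−y≈1.278935; I≈3.935920, D=e−e_prev≈2.314763; u=1·1.278935+1/4·3.935920+5/4·2.314763≈5.156369; next y=4/5·0.721065+1/2·5.156369≈3.155036
n=7: y≈3.155036, sp=2, e=sp−y≈-1.155036; I≈2.780883, D=e−e_prev≈-2.433972; u=1·(-1.155036)+1/4·2.780883+5/4·(-2.433972)≈-3.502280; next y=4/5·3.155036+1/2·(-3.502280)≈0.772889

0 2 5.000 0.000
1 2 -3.250 2.500
2 2 5.063 0.375
3 2 -3.328 2.831
4 2 5.110 0.601
5 2 -3.415 3.036
6 2 5.156 0.721
7 2 -3.502 3.155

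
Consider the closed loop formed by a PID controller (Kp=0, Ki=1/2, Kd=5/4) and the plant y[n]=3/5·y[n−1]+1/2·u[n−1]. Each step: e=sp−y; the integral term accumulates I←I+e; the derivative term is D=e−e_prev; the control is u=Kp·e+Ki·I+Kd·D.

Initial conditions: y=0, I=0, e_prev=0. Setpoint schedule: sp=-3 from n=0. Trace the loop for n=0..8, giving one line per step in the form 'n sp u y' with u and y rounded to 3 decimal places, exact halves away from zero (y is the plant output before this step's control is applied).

(exact arithmetic carried between steps; '≈' marks a value shown rounded to 6 d.p. or computed from one; I and e_prev carry over from the previous line; the table rounds u and y to 3 d.p., halves away from zero)
n=0: y=0, sp=-3, e=sp−y=-3; I=-3, D=e−e_prev=-3; u=0·(-3)+1/2·(-3)+5/4·(-3)=-5.25; next y=3/5·0+1/2·(-5.25)=-2.625
n=1: y=-2.625, sp=-3, e=sp−y=-0.375; I=-3.375, D=e−e_prev=2.625; u=0·(-0.375)+1/2·(-3.375)+5/4·2.625=1.59375; next y=3/5·(-2.625)+1/2·1.59375=-0.778125
n=2: y=-0.778125, sp=-3, e=sp−y=-2.221875; I=-5.596875, D=e−e_prev=-1.846875; u=0·(-2.221875)+1/2·(-5.596875)+5/4·(-1.846875)≈-5.107031; next y=3/5·(-0.778125)+1/2·(-5.107031)≈-3.020391
n=3: y≈-3.020391, sp=-3, e=sp−y≈0.020391; I≈-5.576484, D=e−e_prev≈2.242266; u=0·0.020391+1/2·(-5.576484)+5/4·2.242266≈0.014590; next y=3/5·(-3.020391)+1/2·0.014590≈-1.804939
n=4: y≈-1.804939, sp=-3, e=sp−y≈-1.195061; I≈-6.771545, D=e−e_prev≈-1.215451; u=0·(-1.195061)+1/2·(-6.771545)+5/4·(-1.215451)≈-4.905086; next y=3/5·(-1.804939)+1/2·(-4.905086)≈-3.535507
n=5: y≈-3.535507, sp=-3, e=sp−y≈0.535507; I≈-6.236038, D=e−e_prev≈1.730567; u=0·0.535507+1/2·(-6.236038)+5/4·1.730567≈-0.954810; next y=3/5·(-3.535507)+1/2·(-0.954810)≈-2.598709
n=6: y≈-2.598709, sp=-3, e=sp−y≈-0.401291; I≈-6.637329, D=e−e_prev≈-0.936798; u=0·(-0.401291)+1/2·(-6.637329)+5/4·(-0.936798)≈-4.489662; next y=3/5·(-2.598709)+1/2·(-4.489662)≈-3.804056
n=7: y≈-3.804056, sp=-3, e=sp−y≈0.804056; I≈-5.833273, D=e−e_prev≈1.205347; u=0·0.804056+1/2·(-5.833273)+5/4·1.205347≈-1.409952; next y=3/5·(-3.804056)+1/2·(-1.409952)≈-2.987410
n=8: y≈-2.987410, sp=-3, e=sp−y≈-0.012590; I≈-5.845863, D=e−e_prev≈-0.816646; u=0·(-0.012590)+1/2·(-5.845863)+5/4·(-0.816646)≈-3.943739; next y=3/5·(-2.987410)+1/2·(-3.943739)≈-3.764316

0 -3 -5.250 0.000
1 -3 1.594 -2.625
2 -3 -5.107 -0.778
3 -3 0.015 -3.020
4 -3 -4.905 -1.805
5 -3 -0.955 -3.536
6 -3 -4.490 -2.599
7 -3 -1.410 -3.804
8 -3 -3.944 -2.987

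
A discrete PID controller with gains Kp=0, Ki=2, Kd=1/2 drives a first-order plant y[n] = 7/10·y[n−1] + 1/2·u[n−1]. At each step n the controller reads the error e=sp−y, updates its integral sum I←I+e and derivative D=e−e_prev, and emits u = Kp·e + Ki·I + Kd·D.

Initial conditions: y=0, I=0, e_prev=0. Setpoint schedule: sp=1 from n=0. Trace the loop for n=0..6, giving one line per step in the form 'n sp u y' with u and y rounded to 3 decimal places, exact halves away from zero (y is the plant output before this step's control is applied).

(exact arithmetic carried between steps; '≈' marks a value shown rounded to 6 d.p. or computed from one; I and e_prev carry over from the previous line; the table rounds u and y to 3 d.p., halves away from zero)
n=0: y=0, sp=1, e=sp−y=1; I=1, D=e−e_prev=1; u=0·1+2·1+1/2·1=2.5; next y=7/10·0+1/2·2.5=1.25
n=1: y=1.25, sp=1, e=sp−y=-0.25; I=0.75, D=e−e_prev=-1.25; u=0·(-0.25)+2·0.75+1/2·(-1.25)=0.875; next y=7/10·1.25+1/2·0.875=1.3125
n=2: y=1.3125, sp=1, e=sp−y=-0.3125; I=0.4375, D=e−e_prev=-0.0625; u=0·(-0.3125)+2·0.4375+1/2·(-0.0625)=0.84375; next y=7/10·1.3125+1/2·0.84375=1.340625
n=3: y=1.340625, sp=1, e=sp−y=-0.340625; I=0.096875, D=e−e_prev=-0.028125; u=0·(-0.340625)+2·0.096875+1/2·(-0.028125)≈0.179688; next y=7/10·1.340625+1/2·0.179688≈1.028281
n=4: y≈1.028281, sp=1, e=sp−y≈-0.028281; I≈0.068594, D=e−e_prev≈0.312344; u=0·(-0.028281)+2·0.068594+1/2·0.312344≈0.293359; next y=7/10·1.028281+1/2·0.293359≈0.866477
n=5: y≈0.866477, sp=1, e=sp−y≈0.133523; I≈0.202117, D=e−e_prev≈0.161805; u=0·0.133523+2·0.202117+1/2·0.161805≈0.485137; next y=7/10·0.866477+1/2·0.485137≈0.849102
n=6: y≈0.849102, sp=1, e=sp−y≈0.150898; I≈0.353015, D=e−e_prev≈0.017375; u=0·0.150898+2·0.353015+1/2·0.017375≈0.714718; next y=7/10·0.849102+1/2·0.714718≈0.951730

0 1 2.500 0.000
1 1 0.875 1.250
2 1 0.844 1.313
3 1 0.180 1.341
4 1 0.293 1.028
5 1 0.485 0.866
6 1 0.715 0.849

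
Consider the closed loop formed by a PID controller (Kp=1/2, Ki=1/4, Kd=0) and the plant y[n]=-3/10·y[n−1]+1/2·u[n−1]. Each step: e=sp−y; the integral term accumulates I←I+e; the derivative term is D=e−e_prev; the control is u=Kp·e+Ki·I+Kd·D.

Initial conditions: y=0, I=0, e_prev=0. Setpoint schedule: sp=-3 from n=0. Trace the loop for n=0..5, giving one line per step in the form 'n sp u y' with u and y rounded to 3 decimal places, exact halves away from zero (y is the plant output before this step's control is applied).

(exact arithmetic carried between steps; '≈' marks a value shown rounded to 6 d.p. or computed from one; I and e_prev carry over from the previous line; the table rounds u and y to 3 d.p., halves away from zero)
n=0: y=0, sp=-3, e=sp−y=-3; I=-3, D=e−e_prev=-3; u=1/2·(-3)+1/4·(-3)+0·(-3)=-2.25; next y=-3/10·0+1/2·(-2.25)=-1.125
n=1: y=-1.125, sp=-3, e=sp−y=-1.875; I=-4.875, D=e−e_prev=1.125; u=1/2·(-1.875)+1/4·(-4.875)+0·1.125=-2.15625; next y=-3/10·(-1.125)+1/2·(-2.15625)=-0.740625
n=2: y=-0.740625, sp=-3, e=sp−y=-2.259375; I=-7.134375, D=e−e_prev=-0.384375; u=1/2·(-2.259375)+1/4·(-7.134375)+0·(-0.384375)≈-2.913281; next y=-3/10·(-0.740625)+1/2·(-2.913281)≈-1.234453
n=3: y≈-1.234453, sp=-3, e=sp−y≈-1.765547; I≈-8.899922, D=e−e_prev≈0.493828; u=1/2·(-1.765547)+1/4·(-8.899922)+0·0.493828≈-3.107754; next y=-3/10·(-1.234453)+1/2·(-3.107754)≈-1.183541
n=4: y≈-1.183541, sp=-3, e=sp−y≈-1.816459; I≈-10.716381, D=e−e_prev≈-0.050912; u=1/2·(-1.816459)+1/4·(-10.716381)+0·(-0.050912)≈-3.587325; next y=-3/10·(-1.183541)+1/2·(-3.587325)≈-1.438600
n=5: y≈-1.438600, sp=-3, e=sp−y≈-1.561400; I≈-12.277781, D=e−e_prev≈0.255059; u=1/2·(-1.561400)+1/4·(-12.277781)+0·0.255059≈-3.850145; next y=-3/10·(-1.438600)+1/2·(-3.850145)≈-1.493493

0 -3 -2.250 0.000
1 -3 -2.156 -1.125
2 -3 -2.913 -0.741
3 -3 -3.108 -1.234
4 -3 -3.587 -1.184
5 -3 -3.850 -1.439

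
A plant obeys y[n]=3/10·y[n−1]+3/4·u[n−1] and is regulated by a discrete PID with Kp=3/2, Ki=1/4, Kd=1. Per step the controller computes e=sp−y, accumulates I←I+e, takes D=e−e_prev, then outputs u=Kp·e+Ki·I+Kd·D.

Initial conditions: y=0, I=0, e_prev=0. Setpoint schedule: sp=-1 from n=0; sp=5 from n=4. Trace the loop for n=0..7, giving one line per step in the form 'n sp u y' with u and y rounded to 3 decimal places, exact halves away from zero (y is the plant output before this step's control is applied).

0 -1 -2.750 0.000
1 -1 3.672 -2.063
2 -1 -9.669 2.135
3 -1 17.797 -6.611
4 5 -22.478 11.364
5 5 56.144 -13.449
6 5 -105.745 38.073
7 5 228.899 -67.887

(exact arithmetic carried between steps; '≈' marks a value shown rounded to 6 d.p. or computed from one; I and e_prev carry over from the previous line; the table rounds u and y to 3 d.p., halves away from zero)
n=0: y=0, sp=-1, e=sp−y=-1; I=-1, D=e−e_prev=-1; u=3/2·(-1)+1/4·(-1)+1·(-1)=-2.75; next y=3/10·0+3/4·(-2.75)=-2.0625
n=1: y=-2.0625, sp=-1, e=sp−y=1.0625; I=0.0625, D=e−e_prev=2.0625; u=3/2·1.0625+1/4·0.0625+1·2.0625=3.671875; next y=3/10·(-2.0625)+3/4·3.671875≈2.135156
n=2: y≈2.135156, sp=-1, e=sp−y≈-3.135156; I≈-3.072656, D=e−e_prev≈-4.197656; u=3/2·(-3.135156)+1/4·(-3.072656)+1·(-4.197656)≈-9.668555; next y=3/10·2.135156+3/4·(-9.668555)≈-6.610869
n=3: y≈-6.610869, sp=-1, e=sp−y≈5.610869; I≈2.538213, D=e−e_prev≈8.746025; u=3/2·5.610869+1/4·2.538213+1·8.746025≈17.796882; next y=3/10·(-6.610869)+3/4·17.796882≈11.364401
n=4: y≈11.364401, sp=5, e=sp−y≈-6.364401; I≈-3.826188, D=e−e_prev≈-11.975270; u=3/2·(-6.364401)+1/4·(-3.826188)+1·(-11.975270)≈-22.478419; next y=3/10·11.364401+3/4·(-22.478419)≈-13.449494
n=5: y≈-13.449494, sp=5, e=sp−y≈18.449494; I≈14.623306, D=e−e_prev≈24.813895; u=3/2·18.449494+1/4·14.623306+1·24.813895≈56.143962; next y=3/10·(-13.449494)+3/4·56.143962≈38.073123
n=6: y≈38.073123, sp=5, e=sp−y≈-33.073123; I≈-18.449818, D=e−e_prev≈-51.522617; u=3/2·(-33.073123)+1/4·(-18.449818)+1·(-51.522617)≈-105.744756; next y=3/10·38.073123+3/4·(-105.744756)≈-67.886630
n=7: y≈-67.886630, sp=5, e=sp−y≈72.886630; I≈54.436812, D=e−e_prev≈105.959753; u=3/2·72.886630+1/4·54.436812+1·105.959753≈228.898901; next y=3/10·(-67.886630)+3/4·228.898901≈151.308187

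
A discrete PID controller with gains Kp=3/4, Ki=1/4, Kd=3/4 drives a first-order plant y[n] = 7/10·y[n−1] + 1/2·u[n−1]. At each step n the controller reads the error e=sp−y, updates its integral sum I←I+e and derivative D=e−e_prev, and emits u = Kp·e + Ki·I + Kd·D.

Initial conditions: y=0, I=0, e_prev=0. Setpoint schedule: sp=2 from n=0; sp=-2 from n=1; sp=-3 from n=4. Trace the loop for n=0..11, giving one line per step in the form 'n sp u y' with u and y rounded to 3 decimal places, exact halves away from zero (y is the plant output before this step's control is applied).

(exact arithmetic carried between steps; '≈' marks a value shown rounded to 6 d.p. or computed from one; I and e_prev carry over from the previous line; the table rounds u and y to 3 d.p., halves away from zero)
n=0: y=0, sp=2, e=sp−y=2; I=2, D=e−e_prev=2; u=3/4·2+1/4·2+3/4·2=3.5; next y=7/10·0+1/2·3.5=1.75
n=1: y=1.75, sp=-2, e=sp−y=-3.75; I=-1.75, D=e−e_prev=-5.75; u=3/4·(-3.75)+1/4·(-1.75)+3/4·(-5.75)=-7.5625; next y=7/10·1.75+1/2·(-7.5625)=-2.55625
n=2: y=-2.55625, sp=-2, e=sp−y=0.55625; I=-1.19375, D=e−e_prev=4.30625; u=3/4·0.55625+1/4·(-1.19375)+3/4·4.30625≈3.348438; next y=7/10·(-2.55625)+1/2·3.348438≈-0.115156
n=3: y≈-0.115156, sp=-2, e=sp−y≈-1.884844; I≈-3.078594, D=e−e_prev≈-2.441094; u=3/4·(-1.884844)+1/4·(-3.078594)+3/4·(-2.441094)≈-4.014102; next y=7/10·(-0.115156)+1/2·(-4.014102)≈-2.087660
n=4: y≈-2.087660, sp=-3, e=sp−y≈-0.912340; I≈-3.990934, D=e−e_prev≈0.972504; u=3/4·(-0.912340)+1/4·(-3.990934)+3/4·0.972504≈-0.952610; next y=7/10·(-2.087660)+1/2·(-0.952610)≈-1.937667
n=5: y≈-1.937667, sp=-3, e=sp−y≈-1.062333; I≈-5.053266, D=e−e_prev≈-0.149993; u=3/4·(-1.062333)+1/4·(-5.053266)+3/4·(-0.149993)≈-2.172561; next y=7/10·(-1.937667)+1/2·(-2.172561)≈-2.442647
n=6: y≈-2.442647, sp=-3, e=sp−y≈-0.557353; I≈-5.610619, D=e−e_prev≈0.504980; u=3/4·(-0.557353)+1/4·(-5.610619)+3/4·0.504980≈-1.441934; next y=7/10·(-2.442647)+1/2·(-1.441934)≈-2.430820
n=7: y≈-2.430820, sp=-3, e=sp−y≈-0.569180; I≈-6.179799, D=e−e_prev≈-0.011827; u=3/4·(-0.569180)+1/4·(-6.179799)+3/4·(-0.011827)≈-1.980705; next y=7/10·(-2.430820)+1/2·(-1.980705)≈-2.691927
n=8: y≈-2.691927, sp=-3, e=sp−y≈-0.308073; I≈-6.487872, D=e−e_prev≈0.261106; u=3/4·(-0.308073)+1/4·(-6.487872)+3/4·0.261106≈-1.657193; next y=7/10·(-2.691927)+1/2·(-1.657193)≈-2.712945
n=9: y≈-2.712945, sp=-3, e=sp−y≈-0.287055; I≈-6.774927, D=e−e_prev≈0.021019; u=3/4·(-0.287055)+1/4·(-6.774927)+3/4·0.021019≈-1.893259; next y=7/10·(-2.712945)+1/2·(-1.893259)≈-2.845691
n=10: y≈-2.845691, sp=-3, e=sp−y≈-0.154309; I≈-6.929236, D=e−e_prev≈0.132746; u=3/4·(-0.154309)+1/4·(-6.929236)+3/4·0.132746≈-1.748481; next y=7/10·(-2.845691)+1/2·(-1.748481)≈-2.866224
n=11: y≈-2.866224, sp=-3, e=sp−y≈-0.133776; I≈-7.063011, D=e−e_prev≈0.020533; u=3/4·(-0.133776)+1/4·(-7.063011)+3/4·0.020533≈-1.850685; next y=7/10·(-2.866224)+1/2·(-1.850685)≈-2.931699

0 2 3.500 0.000
1 -2 -7.563 1.750
2 -2 3.348 -2.556
3 -2 -4.014 -0.115
4 -3 -0.953 -2.088
5 -3 -2.173 -1.938
6 -3 -1.442 -2.443
7 -3 -1.981 -2.431
8 -3 -1.657 -2.692
9 -3 -1.893 -2.713
10 -3 -1.748 -2.846
11 -3 -1.851 -2.866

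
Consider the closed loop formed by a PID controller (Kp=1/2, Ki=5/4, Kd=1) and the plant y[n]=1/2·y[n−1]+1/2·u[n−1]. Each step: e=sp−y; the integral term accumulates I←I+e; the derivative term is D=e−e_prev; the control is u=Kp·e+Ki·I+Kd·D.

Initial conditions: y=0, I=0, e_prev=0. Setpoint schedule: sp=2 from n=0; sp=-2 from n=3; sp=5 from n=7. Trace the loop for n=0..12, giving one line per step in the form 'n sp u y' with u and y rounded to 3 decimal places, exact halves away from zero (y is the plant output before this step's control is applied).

(exact arithmetic carried between steps; '≈' marks a value shown rounded to 6 d.p. or computed from one; I and e_prev carry over from the previous line; the table rounds u and y to 3 d.p., halves away from zero)
n=0: y=0, sp=2, e=sp−y=2; I=2, D=e−e_prev=2; u=1/2·2+5/4·2+1·2=5.5; next y=1/2·0+1/2·5.5=2.75
n=1: y=2.75, sp=2, e=sp−y=-0.75; I=1.25, D=e−e_prev=-2.75; u=1/2·(-0.75)+5/4·1.25+1·(-2.75)=-1.5625; next y=1/2·2.75+1/2·(-1.5625)=0.59375
n=2: y=0.59375, sp=2, e=sp−y=1.40625; I=2.65625, D=e−e_prev=2.15625; u=1/2·1.40625+5/4·2.65625+1·2.15625≈6.179688; next y=1/2·0.59375+1/2·6.179688≈3.386719
n=3: y≈3.386719, sp=-2, e=sp−y≈-5.386719; I≈-2.730469, D=e−e_prev≈-6.792969; u=1/2·(-5.386719)+5/4·(-2.730469)+1·(-6.792969)≈-12.899414; next y=1/2·3.386719+1/2·(-12.899414)≈-4.756348
n=4: y≈-4.756348, sp=-2, e=sp−y≈2.756348; I≈0.025879, D=e−e_prev≈8.143066; u=1/2·2.756348+5/4·0.025879+1·8.143066≈9.553589; next y=1/2·(-4.756348)+1/2·9.553589≈2.398621
n=5: y≈2.398621, sp=-2, e=sp−y≈-4.398621; I≈-4.372742, D=e−e_prev≈-7.154968; u=1/2·(-4.398621)+5/4·(-4.372742)+1·(-7.154968)≈-14.820206; next y=1/2·2.398621+1/2·(-14.820206)≈-6.210793
n=6: y≈-6.210793, sp=-2, e=sp−y≈4.210793; I≈-0.161949, D=e−e_prev≈8.609413; u=1/2·4.210793+5/4·(-0.161949)+1·8.609413≈10.512373; next y=1/2·(-6.210793)+1/2·10.512373≈2.150790
n=7: y≈2.150790, sp=5, e=sp−y≈2.849210; I≈2.687261, D=e−e_prev≈-1.361583; u=1/2·2.849210+5/4·2.687261+1·(-1.361583)≈3.422098; next y=1/2·2.150790+1/2·3.422098≈2.786444
n=8: y≈2.786444, sp=5, e=sp−y≈2.213556; I≈4.900817, D=e−e_prev≈-0.635654; u=1/2·2.213556+5/4·4.900817+1·(-0.635654)≈6.597145; next y=1/2·2.786444+1/2·6.597145≈4.691794
n=9: y≈4.691794, sp=5, e=sp−y≈0.308206; I≈5.209022, D=e−e_prev≈-1.905350; u=1/2·0.308206+5/4·5.209022+1·(-1.905350)≈4.760030; next y=1/2·4.691794+1/2·4.760030≈4.725912
n=10: y≈4.725912, sp=5, e=sp−y≈0.274088; I≈5.483110, D=e−e_prev≈-0.034118; u=1/2·0.274088+5/4·5.483110+1·(-0.034118)≈6.956813; next y=1/2·4.725912+1/2·6.956813≈5.841363
n=11: y≈5.841363, sp=5, e=sp−y≈-0.841363; I≈4.641747, D=e−e_prev≈-1.115451; u=1/2·(-0.841363)+5/4·4.641747+1·(-1.115451)≈4.266052; next y=1/2·5.841363+1/2·4.266052≈5.053707
n=12: y≈5.053707, sp=5, e=sp−y≈-0.053707; I≈4.588040, D=e−e_prev≈0.787656; u=1/2·(-0.053707)+5/4·4.588040+1·0.787656≈6.495852; next y=1/2·5.053707+1/2·6.495852≈5.774779

0 2 5.500 0.000
1 2 -1.563 2.750
2 2 6.180 0.594
3 -2 -12.899 3.387
4 -2 9.554 -4.756
5 -2 -14.820 2.399
6 -2 10.512 -6.211
7 5 3.422 2.151
8 5 6.597 2.786
9 5 4.760 4.692
10 5 6.957 4.726
11 5 4.266 5.841
12 5 6.496 5.054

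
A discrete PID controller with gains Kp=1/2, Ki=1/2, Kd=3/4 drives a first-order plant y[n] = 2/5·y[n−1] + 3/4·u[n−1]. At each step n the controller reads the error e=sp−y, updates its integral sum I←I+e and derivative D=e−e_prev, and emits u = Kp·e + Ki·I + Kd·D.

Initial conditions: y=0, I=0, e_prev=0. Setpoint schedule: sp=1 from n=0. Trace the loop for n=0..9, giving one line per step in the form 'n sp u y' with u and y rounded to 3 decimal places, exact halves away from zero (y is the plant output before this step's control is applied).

0 1 1.750 0.000
1 1 -0.797 1.313
2 1 2.455 -0.073
3 1 -1.346 1.812
4 1 3.331 -0.285
5 1 -2.270 2.385
6 1 4.523 -0.749
7 1 -3.675 3.093
8 1 6.231 -1.520
9 1 -5.742 4.065

(exact arithmetic carried between steps; '≈' marks a value shown rounded to 6 d.p. or computed from one; I and e_prev carry over from the previous line; the table rounds u and y to 3 d.p., halves away from zero)
n=0: y=0, sp=1, e=sp−y=1; I=1, D=e−e_prev=1; u=1/2·1+1/2·1+3/4·1=1.75; next y=2/5·0+3/4·1.75=1.3125
n=1: y=1.3125, sp=1, e=sp−y=-0.3125; I=0.6875, D=e−e_prev=-1.3125; u=1/2·(-0.3125)+1/2·0.6875+3/4·(-1.3125)=-0.796875; next y=2/5·1.3125+3/4·(-0.796875)≈-0.072656
n=2: y≈-0.072656, sp=1, e=sp−y≈1.072656; I≈1.760156, D=e−e_prev≈1.385156; u=1/2·1.072656+1/2·1.760156+3/4·1.385156≈2.455273; next y=2/5·(-0.072656)+3/4·2.455273≈1.812393
n=3: y≈1.812393, sp=1, e=sp−y≈-0.812393; I≈0.947764, D=e−e_prev≈-1.885049; u=1/2·(-0.812393)+1/2·0.947764+3/4·(-1.885049)≈-1.346101; next y=2/5·1.812393+3/4·(-1.346101)≈-0.284619
n=4: y≈-0.284619, sp=1, e=sp−y≈1.284619; I≈2.232382, D=e−e_prev≈2.097011; u=1/2·1.284619+1/2·2.232382+3/4·2.097011≈3.331259; next y=2/5·(-0.284619)+3/4·3.331259≈2.384597
n=5: y≈2.384597, sp=1, e=sp−y≈-1.384597; I≈0.847786, D=e−e_prev≈-2.669216; u=1/2·(-1.384597)+1/2·0.847786+3/4·(-2.669216)≈-2.270317; next y=2/5·2.384597+3/4·(-2.270317)≈-0.748899
n=6: y≈-0.748899, sp=1, e=sp−y≈1.748899; I≈2.596685, D=e−e_prev≈3.133496; u=1/2·1.748899+1/2·2.596685+3/4·3.133496≈4.522914; next y=2/5·(-0.748899)+3/4·4.522914≈3.092626
n=7: y≈3.092626, sp=1, e=sp−y≈-2.092626; I≈0.504059, D=e−e_prev≈-3.841525; u=1/2·(-2.092626)+1/2·0.504059+3/4·(-3.841525)≈-3.675427; next y=2/5·3.092626+3/4·(-3.675427)≈-1.519520
n=8: y≈-1.519520, sp=1, e=sp−y≈2.519520; I≈3.023579, D=e−e_prev≈4.612146; u=1/2·2.519520+1/2·3.023579+3/4·4.612146≈6.230659; next y=2/5·(-1.519520)+3/4·6.230659≈4.065186
n=9: y≈4.065186, sp=1, e=sp−y≈-3.065186; I≈-0.041607, D=e−e_prev≈-5.584706; u=1/2·(-3.065186)+1/2·(-0.041607)+3/4·(-5.584706)≈-5.741927; next y=2/5·4.065186+3/4·(-5.741927)≈-2.680370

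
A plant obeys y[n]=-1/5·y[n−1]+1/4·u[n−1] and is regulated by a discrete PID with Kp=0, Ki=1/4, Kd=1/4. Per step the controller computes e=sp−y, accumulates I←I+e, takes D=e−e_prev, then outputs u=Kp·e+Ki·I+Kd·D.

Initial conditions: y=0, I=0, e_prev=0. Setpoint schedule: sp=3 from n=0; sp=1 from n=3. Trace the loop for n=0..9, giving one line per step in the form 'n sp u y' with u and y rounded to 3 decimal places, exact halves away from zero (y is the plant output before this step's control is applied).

(exact arithmetic carried between steps; '≈' marks a value shown rounded to 6 d.p. or computed from one; I and e_prev carry over from the previous line; the table rounds u and y to 3 d.p., halves away from zero)
n=0: y=0, sp=3, e=sp−y=3; I=3, D=e−e_prev=3; u=0·3+1/4·3+1/4·3=1.5; next y=-1/5·0+1/4·1.5=0.375
n=1: y=0.375, sp=3, e=sp−y=2.625; I=5.625, D=e−e_prev=-0.375; u=0·2.625+1/4·5.625+1/4·(-0.375)=1.3125; next y=-1/5·0.375+1/4·1.3125=0.253125
n=2: y=0.253125, sp=3, e=sp−y=2.746875; I=8.371875, D=e−e_prev=0.121875; u=0·2.746875+1/4·8.371875+1/4·0.121875≈2.123438; next y=-1/5·0.253125+1/4·2.123438≈0.480234
n=3: y≈0.480234, sp=1, e=sp−y≈0.519766; I≈8.891641, D=e−e_prev≈-2.227109; u=0·0.519766+1/4·8.891641+1/4·(-2.227109)≈1.666133; next y=-1/5·0.480234+1/4·1.666133≈0.320486
n=4: y≈0.320486, sp=1, e=sp−y≈0.679514; I≈9.571154, D=e−e_prev≈0.159748; u=0·0.679514+1/4·9.571154+1/4·0.159748≈2.432726; next y=-1/5·0.320486+1/4·2.432726≈0.544084
n=5: y≈0.544084, sp=1, e=sp−y≈0.455916; I≈10.027070, D=e−e_prev≈-0.223598; u=0·0.455916+1/4·10.027070+1/4·(-0.223598)≈2.450868; next y=-1/5·0.544084+1/4·2.450868≈0.503900
n=6: y≈0.503900, sp=1, e=sp−y≈0.496100; I≈10.523170, D=e−e_prev≈0.040184; u=0·0.496100+1/4·10.523170+1/4·0.040184≈2.640838; next y=-1/5·0.503900+1/4·2.640838≈0.559430
n=7: y≈0.559430, sp=1, e=sp−y≈0.440570; I≈10.963740, D=e−e_prev≈-0.055529; u=0·0.440570+1/4·10.963740+1/4·(-0.055529)≈2.727053; next y=-1/5·0.559430+1/4·2.727053≈0.569877
n=8: y≈0.569877, sp=1, e=sp−y≈0.430123; I≈11.393863, D=e−e_prev≈-0.010448; u=0·0.430123+1/4·11.393863+1/4·(-0.010448)≈2.845854; next y=-1/5·0.569877+1/4·2.845854≈0.597488
n=9: y≈0.597488, sp=1, e=sp−y≈0.402512; I≈11.796375, D=e−e_prev≈-0.027611; u=0·0.402512+1/4·11.796375+1/4·(-0.027611)≈2.942191; next y=-1/5·0.597488+1/4·2.942191≈0.616050

0 3 1.500 0.000
1 3 1.313 0.375
2 3 2.123 0.253
3 1 1.666 0.480
4 1 2.433 0.320
5 1 2.451 0.544
6 1 2.641 0.504
7 1 2.727 0.559
8 1 2.846 0.570
9 1 2.942 0.597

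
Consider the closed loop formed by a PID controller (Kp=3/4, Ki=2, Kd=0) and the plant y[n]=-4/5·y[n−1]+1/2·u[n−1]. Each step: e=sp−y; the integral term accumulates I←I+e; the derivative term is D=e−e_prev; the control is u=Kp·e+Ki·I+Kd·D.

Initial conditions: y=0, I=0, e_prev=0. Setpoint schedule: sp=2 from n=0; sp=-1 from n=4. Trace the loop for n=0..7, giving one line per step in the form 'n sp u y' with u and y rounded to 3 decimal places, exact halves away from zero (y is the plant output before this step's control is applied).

0 2 5.500 0.000
1 2 1.938 2.750
2 2 11.386 -1.231
3 2 -3.902 6.678
4 -1 16.913 -7.293
5 -1 -29.858 14.291
6 -1 51.356 -26.362
7 -1 -99.026 46.768

(exact arithmetic carried between steps; '≈' marks a value shown rounded to 6 d.p. or computed from one; I and e_prev carry over from the previous line; the table rounds u and y to 3 d.p., halves away from zero)
n=0: y=0, sp=2, e=sp−y=2; I=2, D=e−e_prev=2; u=3/4·2+2·2+0·2=5.5; next y=-4/5·0+1/2·5.5=2.75
n=1: y=2.75, sp=2, e=sp−y=-0.75; I=1.25, D=e−e_prev=-2.75; u=3/4·(-0.75)+2·1.25+0·(-2.75)=1.9375; next y=-4/5·2.75+1/2·1.9375=-1.23125
n=2: y=-1.23125, sp=2, e=sp−y=3.23125; I=4.48125, D=e−e_prev=3.98125; u=3/4·3.23125+2·4.48125+0·3.98125≈11.385938; next y=-4/5·(-1.23125)+1/2·11.385938≈6.677969
n=3: y≈6.677969, sp=2, e=sp−y≈-4.677969; I≈-0.196719, D=e−e_prev≈-7.909219; u=3/4·(-4.677969)+2·(-0.196719)+0·(-7.909219)≈-3.901914; next y=-4/5·6.677969+1/2·(-3.901914)≈-7.293332
n=4: y≈-7.293332, sp=-1, e=sp−y≈6.293332; I≈6.096613, D=e−e_prev≈10.971301; u=3/4·6.293332+2·6.096613+0·10.971301≈16.913226; next y=-4/5·(-7.293332)+1/2·16.913226≈14.291278
n=5: y≈14.291278, sp=-1, e=sp−y≈-15.291278; I≈-9.194665, D=e−e_prev≈-21.584610; u=3/4·(-15.291278)+2·(-9.194665)+0·(-21.584610)≈-29.857789; next y=-4/5·14.291278+1/2·(-29.857789)≈-26.361917
n=6: y≈-26.361917, sp=-1, e=sp−y≈25.361917; I≈16.167252, D=e−e_prev≈40.653196; u=3/4·25.361917+2·16.167252+0·40.653196≈51.355942; next y=-4/5·(-26.361917)+1/2·51.355942≈46.767505
n=7: y≈46.767505, sp=-1, e=sp−y≈-47.767505; I≈-31.600253, D=e−e_prev≈-73.129422; u=3/4·(-47.767505)+2·(-31.600253)+0·(-73.129422)≈-99.026134; next y=-4/5·46.767505+1/2·(-99.026134)≈-86.927071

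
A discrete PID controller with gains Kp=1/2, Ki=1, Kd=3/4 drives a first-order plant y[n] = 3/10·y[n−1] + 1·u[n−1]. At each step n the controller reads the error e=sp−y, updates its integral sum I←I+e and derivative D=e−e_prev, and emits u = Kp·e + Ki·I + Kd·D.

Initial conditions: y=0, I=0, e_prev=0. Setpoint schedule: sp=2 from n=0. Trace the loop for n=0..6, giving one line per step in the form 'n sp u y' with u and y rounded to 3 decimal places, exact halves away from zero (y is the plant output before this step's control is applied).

(exact arithmetic carried between steps; '≈' marks a value shown rounded to 6 d.p. or computed from one; I and e_prev carry over from the previous line; the table rounds u and y to 3 d.p., halves away from zero)
n=0: y=0, sp=2, e=sp−y=2; I=2, D=e−e_prev=2; u=1/2·2+1·2+3/4·2=4.5; next y=3/10·0+1·4.5=4.5
n=1: y=4.5, sp=2, e=sp−y=-2.5; I=-0.5, D=e−e_prev=-4.5; u=1/2·(-2.5)+1·(-0.5)+3/4·(-4.5)=-5.125; next y=3/10·4.5+1·(-5.125)=-3.775
n=2: y=-3.775, sp=2, e=sp−y=5.775; I=5.275, D=e−e_prev=8.275; u=1/2·5.775+1·5.275+3/4·8.275=14.36875; next y=3/10·(-3.775)+1·14.36875=13.23625
n=3: y=13.23625, sp=2, e=sp−y=-11.23625; I=-5.96125, D=e−e_prev=-17.01125; u=1/2·(-11.23625)+1·(-5.96125)+3/4·(-17.01125)≈-24.337813; next y=3/10·13.23625+1·(-24.337813)≈-20.366938
n=4: y≈-20.366938, sp=2, e=sp−y≈22.366938; I≈16.405688, D=e−e_prev≈33.603188; u=1/2·22.366938+1·16.405688+3/4·33.603188≈52.791547; next y=3/10·(-20.366938)+1·52.791547≈46.681466
n=5: y≈46.681466, sp=2, e=sp−y≈-44.681466; I≈-28.275778, D=e−e_prev≈-67.048403; u=1/2·(-44.681466)+1·(-28.275778)+3/4·(-67.048403)≈-100.902813; next y=3/10·46.681466+1·(-100.902813)≈-86.898374
n=6: y≈-86.898374, sp=2, e=sp−y≈88.898374; I≈60.622595, D=e−e_prev≈133.579839; u=1/2·88.898374+1·60.622595+3/4·133.579839≈205.256662; next y=3/10·(-86.898374)+1·205.256662≈179.187150

0 2 4.500 0.000
1 2 -5.125 4.500
2 2 14.369 -3.775
3 2 -24.338 13.236
4 2 52.792 -20.367
5 2 -100.903 46.681
6 2 205.257 -86.898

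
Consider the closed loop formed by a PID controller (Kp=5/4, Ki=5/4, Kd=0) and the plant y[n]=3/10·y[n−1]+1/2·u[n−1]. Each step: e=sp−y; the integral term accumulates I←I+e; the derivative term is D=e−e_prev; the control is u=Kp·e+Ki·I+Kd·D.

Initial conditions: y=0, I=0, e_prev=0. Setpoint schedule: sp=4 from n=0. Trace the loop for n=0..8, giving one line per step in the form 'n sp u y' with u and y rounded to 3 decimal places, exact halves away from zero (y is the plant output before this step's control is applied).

0 4 10.000 0.000
1 4 2.500 5.000
2 4 6.875 2.750
3 4 4.656 4.263
4 4 5.967 3.607
5 4 5.312 4.066
6 4 5.705 3.876
7 4 5.512 4.015
8 4 5.630 3.960

(exact arithmetic carried between steps; '≈' marks a value shown rounded to 6 d.p. or computed from one; I and e_prev carry over from the previous line; the table rounds u and y to 3 d.p., halves away from zero)
n=0: y=0, sp=4, e=sp−y=4; I=4, D=e−e_prev=4; u=5/4·4+5/4·4+0·4=10; next y=3/10·0+1/2·10=5
n=1: y=5, sp=4, e=sp−y=-1; I=3, D=e−e_prev=-5; u=5/4·(-1)+5/4·3+0·(-5)=2.5; next y=3/10·5+1/2·2.5=2.75
n=2: y=2.75, sp=4, e=sp−y=1.25; I=4.25, D=e−e_prev=2.25; u=5/4·1.25+5/4·4.25+0·2.25=6.875; next y=3/10·2.75+1/2·6.875=4.2625
n=3: y=4.2625, sp=4, e=sp−y=-0.2625; I=3.9875, D=e−e_prev=-1.5125; u=5/4·(-0.2625)+5/4·3.9875+0·(-1.5125)=4.65625; next y=3/10·4.2625+1/2·4.65625=3.606875
n=4: y=3.606875, sp=4, e=sp−y=0.393125; I=4.380625, D=e−e_prev=0.655625; u=5/4·0.393125+5/4·4.380625+0·0.655625≈5.967188; next y=3/10·3.606875+1/2·5.967188≈4.065656
n=5: y≈4.065656, sp=4, e=sp−y≈-0.065656; I≈4.314969, D=e−e_prev≈-0.458781; u=5/4·(-0.065656)+5/4·4.314969+0·(-0.458781)≈5.311641; next y=3/10·4.065656+1/2·5.311641≈3.875517
n=6: y≈3.875517, sp=4, e=sp−y≈0.124483; I≈4.439452, D=e−e_prev≈0.190139; u=5/4·0.124483+5/4·4.439452+0·0.190139≈5.704918; next y=3/10·3.875517+1/2·5.704918≈4.015114
n=7: y≈4.015114, sp=4, e=sp−y≈-0.015114; I≈4.424337, D=e−e_prev≈-0.139597; u=5/4·(-0.015114)+5/4·4.424337+0·(-0.139597)≈5.511529; next y=3/10·4.015114+1/2·5.511529≈3.960299
n=8: y≈3.960299, sp=4, e=sp−y≈0.039701; I≈4.464039, D=e−e_prev≈0.054815; u=5/4·0.039701+5/4·4.464039+0·0.054815≈5.629675; next y=3/10·3.960299+1/2·5.629675≈4.002927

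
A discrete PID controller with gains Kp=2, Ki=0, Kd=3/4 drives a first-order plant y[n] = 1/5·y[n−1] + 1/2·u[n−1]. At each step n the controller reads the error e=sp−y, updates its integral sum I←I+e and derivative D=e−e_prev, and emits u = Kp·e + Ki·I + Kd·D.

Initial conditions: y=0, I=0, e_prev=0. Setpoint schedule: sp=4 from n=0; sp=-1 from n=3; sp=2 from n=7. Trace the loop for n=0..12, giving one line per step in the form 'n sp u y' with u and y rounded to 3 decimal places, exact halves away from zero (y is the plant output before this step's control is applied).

(exact arithmetic carried between steps; '≈' marks a value shown rounded to 6 d.p. or computed from one; I and e_prev carry over from the previous line; the table rounds u and y to 3 d.p., halves away from zero)
n=0: y=0, sp=4, e=sp−y=4; I=4, D=e−e_prev=4; u=2·4+0·4+3/4·4=11; next y=1/5·0+1/2·11=5.5
n=1: y=5.5, sp=4, e=sp−y=-1.5; I=2.5, D=e−e_prev=-5.5; u=2·(-1.5)+0·2.5+3/4·(-5.5)=-7.125; next y=1/5·5.5+1/2·(-7.125)=-2.4625
n=2: y=-2.4625, sp=4, e=sp−y=6.4625; I=8.9625, D=e−e_prev=7.9625; u=2·6.4625+0·8.9625+3/4·7.9625=18.896875; next y=1/5·(-2.4625)+1/2·18.896875≈8.955938
n=3: y≈8.955938, sp=-1, e=sp−y≈-9.955938; I≈-0.993438, D=e−e_prev≈-16.418438; u=2·(-9.955938)+0·(-0.993438)+3/4·(-16.418438)≈-32.225703; next y=1/5·8.955938+1/2·(-32.225703)≈-14.321664
n=4: y≈-14.321664, sp=-1, e=sp−y≈13.321664; I≈12.328227, D=e−e_prev≈23.277602; u=2·13.321664+0·12.328227+3/4·23.277602≈44.101529; next y=1/5·(-14.321664)+1/2·44.101529≈19.186432
n=5: y≈19.186432, sp=-1, e=sp−y≈-20.186432; I≈-7.858205, D=e−e_prev≈-33.508096; u=2·(-20.186432)+0·(-7.858205)+3/4·(-33.508096)≈-65.503936; next y=1/5·19.186432+1/2·(-65.503936)≈-28.914681
n=6: y≈-28.914681, sp=-1, e=sp−y≈27.914681; I≈20.056476, D=e−e_prev≈48.101113; u=2·27.914681+0·20.056476+3/4·48.101113≈91.905198; next y=1/5·(-28.914681)+1/2·91.905198≈40.169663
n=7: y≈40.169663, sp=2, e=sp−y≈-38.169663; I≈-18.113186, D=e−e_prev≈-66.084344; u=2·(-38.169663)+0·(-18.113186)+3/4·(-66.084344)≈-125.902583; next y=1/5·40.169663+1/2·(-125.902583)≈-54.917359
n=8: y≈-54.917359, sp=2, e=sp−y≈56.917359; I≈38.804173, D=e−e_prev≈95.087022; u=2·56.917359+0·38.804173+3/4·95.087022≈185.149985; next y=1/5·(-54.917359)+1/2·185.149985≈81.591520
n=9: y≈81.591520, sp=2, e=sp−y≈-79.591520; I≈-40.787348, D=e−e_prev≈-136.508880; u=2·(-79.591520)+0·(-40.787348)+3/4·(-136.508880)≈-261.564701; next y=1/5·81.591520+1/2·(-261.564701)≈-114.464046
n=10: y≈-114.464046, sp=2, e=sp−y≈116.464046; I≈75.676698, D=e−e_prev≈196.055567; u=2·116.464046+0·75.676698+3/4·196.055567≈379.969767; next y=1/5·(-114.464046)+1/2·379.969767≈167.092074
n=11: y≈167.092074, sp=2, e=sp−y≈-165.092074; I≈-89.415376, D=e−e_prev≈-281.556121; u=2·(-165.092074)+0·(-89.415376)+3/4·(-281.556121)≈-541.351239; next y=1/5·167.092074+1/2·(-541.351239)≈-237.257205
n=12: y≈-237.257205, sp=2, e=sp−y≈239.257205; I≈149.841829, D=e−e_prev≈404.349279; u=2·239.257205+0·149.841829+3/4·404.349279≈781.776369; next y=1/5·(-237.257205)+1/2·781.776369≈343.436744

0 4 11.000 0.000
1 4 -7.125 5.500
2 4 18.897 -2.463
3 -1 -32.226 8.956
4 -1 44.102 -14.322
5 -1 -65.504 19.186
6 -1 91.905 -28.915
7 2 -125.903 40.170
8 2 185.150 -54.917
9 2 -261.565 81.592
10 2 379.970 -114.464
11 2 -541.351 167.092
12 2 781.776 -237.257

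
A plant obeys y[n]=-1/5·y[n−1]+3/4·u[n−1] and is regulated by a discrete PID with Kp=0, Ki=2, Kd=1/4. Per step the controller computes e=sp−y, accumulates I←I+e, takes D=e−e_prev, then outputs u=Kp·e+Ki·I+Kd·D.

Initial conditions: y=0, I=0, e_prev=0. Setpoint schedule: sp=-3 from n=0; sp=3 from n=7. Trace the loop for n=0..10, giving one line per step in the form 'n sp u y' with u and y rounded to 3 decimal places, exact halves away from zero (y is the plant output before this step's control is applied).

0 -3 -6.750 0.000
1 -3 -0.609 -5.063
2 -3 -10.390 0.555
3 -3 2.937 -7.904
4 -3 -15.667 3.783
5 -3 10.341 -12.507
6 -3 -25.937 10.257
7 3 38.202 -21.504
8 3 -44.757 32.952
9 3 73.451 -40.158
10 3 -90.886 63.120

(exact arithmetic carried between steps; '≈' marks a value shown rounded to 6 d.p. or computed from one; I and e_prev carry over from the previous line; the table rounds u and y to 3 d.p., halves away from zero)
n=0: y=0, sp=-3, e=sp−y=-3; I=-3, D=e−e_prev=-3; u=0·(-3)+2·(-3)+1/4·(-3)=-6.75; next y=-1/5·0+3/4·(-6.75)=-5.0625
n=1: y=-5.0625, sp=-3, e=sp−y=2.0625; I=-0.9375, D=e−e_prev=5.0625; u=0·2.0625+2·(-0.9375)+1/4·5.0625=-0.609375; next y=-1/5·(-5.0625)+3/4·(-0.609375)≈0.555469
n=2: y≈0.555469, sp=-3, e=sp−y≈-3.555469; I≈-4.492969, D=e−e_prev≈-5.617969; u=0·(-3.555469)+2·(-4.492969)+1/4·(-5.617969)≈-10.390430; next y=-1/5·0.555469+3/4·(-10.390430)≈-7.903916
n=3: y≈-7.903916, sp=-3, e=sp−y≈4.903916; I≈0.410947, D=e−e_prev≈8.459385; u=0·4.903916+2·0.410947+1/4·8.459385≈2.936741; next y=-1/5·(-7.903916)+3/4·2.936741≈3.783339
n=4: y≈3.783339, sp=-3, e=sp−y≈-6.783339; I≈-6.372391, D=e−e_prev≈-11.687255; u=0·(-6.783339)+2·(-6.372391)+1/4·(-11.687255)≈-15.666597; next y=-1/5·3.783339+3/4·(-15.666597)≈-12.506615
n=5: y≈-12.506615, sp=-3, e=sp−y≈9.506615; I≈3.134224, D=e−e_prev≈16.289954; u=0·9.506615+2·3.134224+1/4·16.289954≈10.340936; next y=-1/5·(-12.506615)+3/4·10.340936≈10.257025
n=6: y≈10.257025, sp=-3, e=sp−y≈-13.257025; I≈-10.122801, D=e−e_prev≈-22.763640; u=0·(-13.257025)+2·(-10.122801)+1/4·(-22.763640)≈-25.936513; next y=-1/5·10.257025+3/4·(-25.936513)≈-21.503790
n=7: y≈-21.503790, sp=3, e=sp−y≈24.503790; I≈14.380988, D=e−e_prev≈37.760815; u=0·24.503790+2·14.380988+1/4·37.760815≈38.202180; next y=-1/5·(-21.503790)+3/4·38.202180≈32.952393
n=8: y≈32.952393, sp=3, e=sp−y≈-29.952393; I≈-15.571405, D=e−e_prev≈-54.456182; u=0·(-29.952393)+2·(-15.571405)+1/4·(-54.456182)≈-44.756855; next y=-1/5·32.952393+3/4·(-44.756855)≈-40.158120
n=9: y≈-40.158120, sp=3, e=sp−y≈43.158120; I≈27.586715, D=e−e_prev≈73.110513; u=0·43.158120+2·27.586715+1/4·73.110513≈73.451059; next y=-1/5·(-40.158120)+3/4·73.451059≈63.119918
n=10: y≈63.119918, sp=3, e=sp−y≈-60.119918; I≈-32.533203, D=e−e_prev≈-103.278038; u=0·(-60.119918)+2·(-32.533203)+1/4·(-103.278038)≈-90.885915; next y=-1/5·63.119918+3/4·(-90.885915)≈-80.788420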